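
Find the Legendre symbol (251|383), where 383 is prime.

Reciprocity: 251 ≡ 3 and 383 ≡ 3 (mod 4), so (251/383) = −(383/251).
Reduce top mod 251: now compute (132/251).
Pull out 2^2: since 251 ≡ 3 (mod 8), (2/251) = -1, so (2/251)^2 = +1.
Reciprocity: 33 ≡ 1 and 251 ≡ 3 (mod 4), so (33/251) = +(251/33).
Reduce top mod 33: now compute (20/33).
Pull out 2^2: since 33 ≡ 1 (mod 8), (2/33) = +1, so (2/33)^2 = +1.
Reciprocity: 5 ≡ 1 and 33 ≡ 1 (mod 4), so (5/33) = +(33/5).
Reduce top mod 5: now compute (3/5).
Reciprocity: 3 ≡ 3 and 5 ≡ 1 (mod 4), so (3/5) = +(5/3).
Reduce top mod 3: now compute (2/3).
Pull out 2: since 3 ≡ 3 (mod 8), (2/3) = -1.
Reached (1/3) = 1. Collecting the sign flips along the way, the symbol is +1.

1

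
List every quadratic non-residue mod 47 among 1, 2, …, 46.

5 10 11 13 15 19 20 22 23 26 29 30 31 33 35 38 39 40 41 43 44 45 46

Square k = 1,…,23 (k and 47−k give the same square):
1²=1, 2²=4, 3²=9, 4²=16, 5²=25, 6²=36, 7²≡2, 8²≡17, 9²≡34, 10²≡6, 11²≡27, 12²≡3, 13²≡28, 14²≡8, 15²≡37, 16²≡21, 17²≡7, 18²≡42, 19²≡32, 20²≡24, 21²≡18, 22²≡14, 23²≡12 (mod 47).
The residues are {1, 2, 3, 4, 6, 7, 8, 9, 12, 14, 16, 17, 18, 21, 24, 25, 27, 28, 32, 34, 36, 37, 42}; the non-residues are the remaining 23 nonzero classes.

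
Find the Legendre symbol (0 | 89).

Top reduces to 0: gcd > 1, so the symbol is 0.

0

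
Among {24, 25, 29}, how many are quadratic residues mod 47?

2

(24/47) = +1 → QR.
(25/47) = +1 → QR.
(29/47) = -1 → non-residue.
Total quadratic residues among the 3: 2.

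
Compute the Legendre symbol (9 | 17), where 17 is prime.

Reciprocity: 9 ≡ 1 and 17 ≡ 1 (mod 4), so (9/17) = +(17/9).
Reduce top mod 9: now compute (8/9).
Pull out 2^3: since 9 ≡ 1 (mod 8), (2/9) = +1, so (2/9)^3 = +1.
Reached (1/9) = 1. Collecting the sign flips along the way, the symbol is +1.

1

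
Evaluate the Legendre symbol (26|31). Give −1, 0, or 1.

Euler's criterion: (26/31) ≡ 26^15 (mod 31).
26^2 ≡ 25 (mod 31)
26^4 ≡ 5 (mod 31)
26^8 ≡ 25 (mod 31)
26^15 = 26^(8+4+2+1) ≡ 30 (mod 31).
Result is 30 ≡ −1, so (26/31) = −1.

-1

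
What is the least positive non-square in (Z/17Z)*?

3

(2/17) = +1, so 2 is a residue.
(3/17) = −1, so 3 is the smallest positive non-residue mod 17.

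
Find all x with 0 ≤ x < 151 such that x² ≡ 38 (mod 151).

Since 151 ≡ 3 (mod 4), a square root of 38 is 38^((151+1)/4) = 38^38 mod 151.
Repeated squaring: 38^2≡85, 38^4≡128, 38^8≡76, 38^16≡38, 38^32≡85 (mod 151).
38^38 = 38^(32+4+2) ≡ 76 (mod 151).
Check: 76² = 5776 ≡ 38 (mod 151). The two roots are 75 and 76.

75, 76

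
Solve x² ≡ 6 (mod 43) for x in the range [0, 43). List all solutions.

Since 43 ≡ 3 (mod 4), a square root of 6 is 6^((43+1)/4) = 6^11 mod 43.
Repeated squaring: 6^2≡36, 6^4≡6, 6^8≡36 (mod 43).
6^11 = 6^(8+2+1) ≡ 36 (mod 43).
Check: 36² = 1296 ≡ 6 (mod 43). The two roots are 7 and 36.

7, 36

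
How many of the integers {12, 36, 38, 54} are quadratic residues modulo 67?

2

(12/67) = -1 → non-residue.
(36/67) = +1 → QR.
(38/67) = -1 → non-residue.
(54/67) = +1 → QR.
Total quadratic residues among the 4: 2.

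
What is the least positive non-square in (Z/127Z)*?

(2/127) = +1, so 2 is a residue.
(3/127) = −1, so 3 is the smallest positive non-residue mod 127.

3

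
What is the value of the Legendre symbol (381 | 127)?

0

First reduce: 381 ≡ 0 (mod 127).
Top reduces to 0: gcd > 1, so the symbol is 0.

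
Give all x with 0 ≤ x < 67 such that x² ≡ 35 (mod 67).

Since 67 ≡ 3 (mod 4), a square root of 35 is 35^((67+1)/4) = 35^17 mod 67.
Repeated squaring: 35^2≡19, 35^4≡26, 35^8≡6, 35^16≡36 (mod 67).
35^17 = 35^(16+1) ≡ 54 (mod 67).
Check: 54² = 2916 ≡ 35 (mod 67). The two roots are 13 and 54.

13, 54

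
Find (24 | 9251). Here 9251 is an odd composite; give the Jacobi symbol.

-1

Pull out 2^3: since 9251 ≡ 3 (mod 8), (2/9251) = -1, so (2/9251)^3 = -1.
Reciprocity: 3 ≡ 3 and 9251 ≡ 3 (mod 4), so (3/9251) = −(9251/3).
Reduce top mod 3: now compute (2/3).
Pull out 2: since 3 ≡ 3 (mod 8), (2/3) = -1.
Reached (1/3) = 1. Collecting the sign flips along the way, the symbol is -1.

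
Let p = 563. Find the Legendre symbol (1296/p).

First reduce: 1296 ≡ 170 (mod 563).
Pull out 2: since 563 ≡ 3 (mod 8), (2/563) = -1.
Reciprocity: 85 ≡ 1 and 563 ≡ 3 (mod 4), so (85/563) = +(563/85).
Reduce top mod 85: now compute (53/85).
Reciprocity: 53 ≡ 1 and 85 ≡ 1 (mod 4), so (53/85) = +(85/53).
Reduce top mod 53: now compute (32/53).
Pull out 2^5: since 53 ≡ 5 (mod 8), (2/53) = -1, so (2/53)^5 = -1.
Reached (1/53) = 1. Collecting the sign flips along the way, the symbol is +1.

1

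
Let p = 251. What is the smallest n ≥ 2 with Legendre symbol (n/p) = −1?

2

(2/251) = −1, so 2 is the smallest positive non-residue mod 251.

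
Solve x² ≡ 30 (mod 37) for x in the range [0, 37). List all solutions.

17, 20

37 ≡ 1 (mod 4), so we find a root by search.
Trying successive values, 17² = 289 ≡ 30 (mod 37). The other root is 37 − 17 = 20.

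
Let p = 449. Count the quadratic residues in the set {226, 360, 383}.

(226/449) = -1 → non-residue.
(360/449) = +1 → QR.
(383/449) = -1 → non-residue.
Total quadratic residues among the 3: 1.

1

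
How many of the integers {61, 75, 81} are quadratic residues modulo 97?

3

(61/97) = +1 → QR.
(75/97) = +1 → QR.
(81/97) = +1 → QR.
Total quadratic residues among the 3: 3.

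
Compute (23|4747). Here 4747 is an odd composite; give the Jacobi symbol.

-1

Reciprocity: 23 ≡ 3 and 4747 ≡ 3 (mod 4), so (23/4747) = −(4747/23).
Reduce top mod 23: now compute (9/23).
Reciprocity: 9 ≡ 1 and 23 ≡ 3 (mod 4), so (9/23) = +(23/9).
Reduce top mod 9: now compute (5/9).
Reciprocity: 5 ≡ 1 and 9 ≡ 1 (mod 4), so (5/9) = +(9/5).
Reduce top mod 5: now compute (4/5).
Pull out 2^2: since 5 ≡ 5 (mod 8), (2/5) = -1, so (2/5)^2 = +1.
Reached (1/5) = 1. Collecting the sign flips along the way, the symbol is -1.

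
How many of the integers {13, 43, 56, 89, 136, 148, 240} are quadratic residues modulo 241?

1

(13/241) = -1 → non-residue.
(43/241) = -1 → non-residue.
(56/241) = -1 → non-residue.
(89/241) = -1 → non-residue.
(136/241) = -1 → non-residue.
(148/241) = -1 → non-residue.
(240/241) = +1 → QR.
Total quadratic residues among the 7: 1.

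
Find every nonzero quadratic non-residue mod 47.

Square k = 1,…,23 (k and 47−k give the same square):
1²=1, 2²=4, 3²=9, 4²=16, 5²=25, 6²=36, 7²≡2, 8²≡17, 9²≡34, 10²≡6, 11²≡27, 12²≡3, 13²≡28, 14²≡8, 15²≡37, 16²≡21, 17²≡7, 18²≡42, 19²≡32, 20²≡24, 21²≡18, 22²≡14, 23²≡12 (mod 47).
The residues are {1, 2, 3, 4, 6, 7, 8, 9, 12, 14, 16, 17, 18, 21, 24, 25, 27, 28, 32, 34, 36, 37, 42}; the non-residues are the remaining 23 nonzero classes.

5 10 11 13 15 19 20 22 23 26 29 30 31 33 35 38 39 40 41 43 44 45 46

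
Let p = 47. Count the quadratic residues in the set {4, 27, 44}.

(4/47) = +1 → QR.
(27/47) = +1 → QR.
(44/47) = -1 → non-residue.
Total quadratic residues among the 3: 2.

2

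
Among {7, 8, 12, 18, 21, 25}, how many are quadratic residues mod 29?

2

(7/29) = +1 → QR.
(8/29) = -1 → non-residue.
(12/29) = -1 → non-residue.
(18/29) = -1 → non-residue.
(21/29) = -1 → non-residue.
(25/29) = +1 → QR.
Total quadratic residues among the 6: 2.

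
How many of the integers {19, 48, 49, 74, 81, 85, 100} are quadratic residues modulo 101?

(19/101) = +1 → QR.
(48/101) = -1 → non-residue.
(49/101) = +1 → QR.
(74/101) = -1 → non-residue.
(81/101) = +1 → QR.
(85/101) = +1 → QR.
(100/101) = +1 → QR.
Total quadratic residues among the 7: 5.

5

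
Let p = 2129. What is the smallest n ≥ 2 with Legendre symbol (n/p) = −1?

3

(2/2129) = +1, so 2 is a residue.
(3/2129) = −1, so 3 is the smallest positive non-residue mod 2129.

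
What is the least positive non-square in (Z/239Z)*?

7

(2/239) = +1, so 2 is a residue.
(3/239) = +1, so 3 is a residue.
(4/239) = +1, so 4 is a residue.
(5/239) = +1, so 5 is a residue.
(6/239) = +1, so 6 is a residue.
(7/239) = −1, so 7 is the smallest positive non-residue mod 239.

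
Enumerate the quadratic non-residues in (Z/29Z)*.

Square k = 1,…,14 (k and 29−k give the same square):
1²=1, 2²=4, 3²=9, 4²=16, 5²=25, 6²≡7, 7²≡20, 8²≡6, 9²≡23, 10²≡13, 11²≡5, 12²≡28, 13²≡24, 14²≡22 (mod 29).
The residues are {1, 4, 5, 6, 7, 9, 13, 16, 20, 22, 23, 24, 25, 28}; the non-residues are the remaining 14 nonzero classes.

2, 3, 8, 10, 11, 12, 14, 15, 17, 18, 19, 21, 26, 27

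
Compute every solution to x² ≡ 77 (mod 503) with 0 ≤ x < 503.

119, 384

Since 503 ≡ 3 (mod 4), a square root of 77 is 77^((503+1)/4) = 77^126 mod 503.
Repeated squaring: 77^2≡396, 77^4≡383, 77^8≡316, 77^16≡262, 77^32≡236, 77^64≡366 (mod 503).
77^126 = 77^(64+32+16+8+4+2) ≡ 384 (mod 503).
Check: 384² = 147456 ≡ 77 (mod 503). The two roots are 119 and 384.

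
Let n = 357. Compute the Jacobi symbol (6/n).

0

Pull out 2: since 357 ≡ 5 (mod 8), (2/357) = -1.
Reciprocity: 3 ≡ 3 and 357 ≡ 1 (mod 4), so (3/357) = +(357/3).
Reduce top mod 3: now compute (0/3).
Top reduces to 0: gcd > 1, so the symbol is 0.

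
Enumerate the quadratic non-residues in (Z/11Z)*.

Square k = 1,…,5 (k and 11−k give the same square):
1²=1, 2²=4, 3²=9, 4²≡5, 5²≡3 (mod 11).
The residues are {1, 3, 4, 5, 9}; the non-residues are the remaining 5 nonzero classes.

2, 6, 7, 8, 10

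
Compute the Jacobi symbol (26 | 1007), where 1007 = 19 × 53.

-1

Pull out 2: since 1007 ≡ 7 (mod 8), (2/1007) = +1.
Reciprocity: 13 ≡ 1 and 1007 ≡ 3 (mod 4), so (13/1007) = +(1007/13).
Reduce top mod 13: now compute (6/13).
Pull out 2: since 13 ≡ 5 (mod 8), (2/13) = -1.
Reciprocity: 3 ≡ 3 and 13 ≡ 1 (mod 4), so (3/13) = +(13/3).
Reduce top mod 3: now compute (1/3).
Reached (1/3) = 1. Collecting the sign flips along the way, the symbol is -1.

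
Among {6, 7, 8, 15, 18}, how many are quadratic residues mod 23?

3

(6/23) = +1 → QR.
(7/23) = -1 → non-residue.
(8/23) = +1 → QR.
(15/23) = -1 → non-residue.
(18/23) = +1 → QR.
Total quadratic residues among the 5: 3.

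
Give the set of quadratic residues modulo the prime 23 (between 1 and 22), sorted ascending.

1, 2, 3, 4, 6, 8, 9, 12, 13, 16, 18

Square k = 1,…,11 (k and 23−k give the same square):
1²=1, 2²=4, 3²=9, 4²=16, 5²≡2, 6²≡13, 7²≡3, 8²≡18, 9²≡12, 10²≡8, 11²≡6 (mod 23).
So the quadratic residues mod 23 are {1, 2, 3, 4, 6, 8, 9, 12, 13, 16, 18}.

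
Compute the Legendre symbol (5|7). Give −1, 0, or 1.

Euler's criterion: (5/7) ≡ 5^3 (mod 7).
5^2 ≡ 4 (mod 7)
5^3 = 5^(2+1) ≡ 6 (mod 7).
Result is 6 ≡ −1, so (5/7) = −1.

-1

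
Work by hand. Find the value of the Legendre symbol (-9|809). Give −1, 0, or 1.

First reduce: -9 ≡ 800 (mod 809).
Pull out 2^5: since 809 ≡ 1 (mod 8), (2/809) = +1, so (2/809)^5 = +1.
Reciprocity: 25 ≡ 1 and 809 ≡ 1 (mod 4), so (25/809) = +(809/25).
Reduce top mod 25: now compute (9/25).
Reciprocity: 9 ≡ 1 and 25 ≡ 1 (mod 4), so (9/25) = +(25/9).
Reduce top mod 9: now compute (7/9).
Reciprocity: 7 ≡ 3 and 9 ≡ 1 (mod 4), so (7/9) = +(9/7).
Reduce top mod 7: now compute (2/7).
Pull out 2: since 7 ≡ 7 (mod 8), (2/7) = +1.
Reached (1/7) = 1. Collecting the sign flips along the way, the symbol is +1.

1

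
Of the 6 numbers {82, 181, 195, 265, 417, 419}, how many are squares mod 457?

3

(82/457) = -1 → non-residue.
(181/457) = -1 → non-residue.
(195/457) = +1 → QR.
(265/457) = +1 → QR.
(417/457) = -1 → non-residue.
(419/457) = +1 → QR.
Total quadratic residues among the 6: 3.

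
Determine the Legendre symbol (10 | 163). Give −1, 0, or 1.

1

Pull out 2: since 163 ≡ 3 (mod 8), (2/163) = -1.
Reciprocity: 5 ≡ 1 and 163 ≡ 3 (mod 4), so (5/163) = +(163/5).
Reduce top mod 5: now compute (3/5).
Reciprocity: 3 ≡ 3 and 5 ≡ 1 (mod 4), so (3/5) = +(5/3).
Reduce top mod 3: now compute (2/3).
Pull out 2: since 3 ≡ 3 (mod 8), (2/3) = -1.
Reached (1/3) = 1. Collecting the sign flips along the way, the symbol is +1.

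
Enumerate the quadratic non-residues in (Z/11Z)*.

Square k = 1,…,5 (k and 11−k give the same square):
1²=1, 2²=4, 3²=9, 4²≡5, 5²≡3 (mod 11).
The residues are {1, 3, 4, 5, 9}; the non-residues are the remaining 5 nonzero classes.

2 6 7 8 10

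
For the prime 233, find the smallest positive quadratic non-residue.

3

(2/233) = +1, so 2 is a residue.
(3/233) = −1, so 3 is the smallest positive non-residue mod 233.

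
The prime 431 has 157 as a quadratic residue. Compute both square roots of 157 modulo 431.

73, 358

Since 431 ≡ 3 (mod 4), a square root of 157 is 157^((431+1)/4) = 157^108 mod 431.
Repeated squaring: 157^2≡82, 157^4≡259, 157^8≡276, 157^16≡320, 157^32≡253, 157^64≡221 (mod 431).
157^108 = 157^(64+32+8+4) ≡ 358 (mod 431).
Check: 358² = 128164 ≡ 157 (mod 431). The two roots are 73 and 358.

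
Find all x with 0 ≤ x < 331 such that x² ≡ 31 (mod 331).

Since 331 ≡ 3 (mod 4), a square root of 31 is 31^((331+1)/4) = 31^83 mod 331.
Repeated squaring: 31^2≡299, 31^4≡31, 31^8≡299, 31^16≡31, 31^32≡299, 31^64≡31 (mod 331).
31^83 = 31^(64+16+2+1) ≡ 299 (mod 331).
Check: 299² = 89401 ≡ 31 (mod 331). The two roots are 32 and 299.

32, 299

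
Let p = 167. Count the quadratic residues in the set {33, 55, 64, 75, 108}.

4

(33/167) = +1 → QR.
(55/167) = -1 → non-residue.
(64/167) = +1 → QR.
(75/167) = +1 → QR.
(108/167) = +1 → QR.
Total quadratic residues among the 5: 4.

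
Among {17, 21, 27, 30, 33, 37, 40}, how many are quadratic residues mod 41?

(17/41) = -1 → non-residue.
(21/41) = +1 → QR.
(27/41) = -1 → non-residue.
(30/41) = -1 → non-residue.
(33/41) = +1 → QR.
(37/41) = +1 → QR.
(40/41) = +1 → QR.
Total quadratic residues among the 7: 4.

4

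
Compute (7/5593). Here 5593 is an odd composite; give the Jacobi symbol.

0

Reciprocity: 7 ≡ 3 and 5593 ≡ 1 (mod 4), so (7/5593) = +(5593/7).
Reduce top mod 7: now compute (0/7).
Top reduces to 0: gcd > 1, so the symbol is 0.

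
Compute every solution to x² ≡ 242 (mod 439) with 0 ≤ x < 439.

208, 231

Since 439 ≡ 3 (mod 4), a square root of 242 is 242^((439+1)/4) = 242^110 mod 439.
Repeated squaring: 242^2≡177, 242^4≡160, 242^8≡138, 242^16≡167, 242^32≡232, 242^64≡266 (mod 439).
242^110 = 242^(64+32+8+4+2) ≡ 208 (mod 439).
Check: 208² = 43264 ≡ 242 (mod 439). The two roots are 208 and 231.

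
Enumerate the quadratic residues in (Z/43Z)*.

Square k = 1,…,21 (k and 43−k give the same square):
1²=1, 2²=4, 3²=9, 4²=16, 5²=25, 6²=36, 7²≡6, 8²≡21, 9²≡38, 10²≡14, 11²≡35, 12²≡15, 13²≡40, 14²≡24, 15²≡10, 16²≡41, 17²≡31, 18²≡23, 19²≡17, 20²≡13, 21²≡11 (mod 43).
So the quadratic residues mod 43 are {1, 4, 6, 9, 10, 11, 13, 14, 15, 16, 17, 21, 23, 24, 25, 31, 35, 36, 38, 40, 41}.

1,4,6,9,10,11,13,14,15,16,17,21,23,24,25,31,35,36,38,40,41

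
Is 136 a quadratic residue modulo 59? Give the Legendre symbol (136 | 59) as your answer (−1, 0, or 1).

-1

Euler's criterion: (136/59) ≡ 18^29 (mod 59).
18^2 ≡ 29 (mod 59)
18^4 ≡ 15 (mod 59)
18^8 ≡ 48 (mod 59)
18^16 ≡ 3 (mod 59)
18^29 = 18^(16+8+4+1) ≡ 58 (mod 59).
Result is 58 ≡ −1, so (136/59) = −1.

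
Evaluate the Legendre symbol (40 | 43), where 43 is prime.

1

Pull out 2^3: since 43 ≡ 3 (mod 8), (2/43) = -1, so (2/43)^3 = -1.
Reciprocity: 5 ≡ 1 and 43 ≡ 3 (mod 4), so (5/43) = +(43/5).
Reduce top mod 5: now compute (3/5).
Reciprocity: 3 ≡ 3 and 5 ≡ 1 (mod 4), so (3/5) = +(5/3).
Reduce top mod 3: now compute (2/3).
Pull out 2: since 3 ≡ 3 (mod 8), (2/3) = -1.
Reached (1/3) = 1. Collecting the sign flips along the way, the symbol is +1.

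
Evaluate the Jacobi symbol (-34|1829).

First reduce: -34 ≡ 1795 (mod 1829).
Reciprocity: 1795 ≡ 3 and 1829 ≡ 1 (mod 4), so (1795/1829) = +(1829/1795).
Reduce top mod 1795: now compute (34/1795).
Pull out 2: since 1795 ≡ 3 (mod 8), (2/1795) = -1.
Reciprocity: 17 ≡ 1 and 1795 ≡ 3 (mod 4), so (17/1795) = +(1795/17).
Reduce top mod 17: now compute (10/17).
Pull out 2: since 17 ≡ 1 (mod 8), (2/17) = +1.
Reciprocity: 5 ≡ 1 and 17 ≡ 1 (mod 4), so (5/17) = +(17/5).
Reduce top mod 5: now compute (2/5).
Pull out 2: since 5 ≡ 5 (mod 8), (2/5) = -1.
Reached (1/5) = 1. Collecting the sign flips along the way, the symbol is +1.

1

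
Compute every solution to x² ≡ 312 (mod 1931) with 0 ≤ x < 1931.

216, 1715

Since 1931 ≡ 3 (mod 4), a square root of 312 is 312^((1931+1)/4) = 312^483 mod 1931.
Repeated squaring: 312^2≡794, 312^4≡930, 312^8≡1743, 312^16≡586, 312^32≡1609, 312^64≡1341, 312^128≡520, 312^256≡60 (mod 1931).
312^483 = 312^(256+128+64+32+2+1) ≡ 1715 (mod 1931).
Check: 1715² = 2941225 ≡ 312 (mod 1931). The two roots are 216 and 1715.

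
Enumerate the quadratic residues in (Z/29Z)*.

Square k = 1,…,14 (k and 29−k give the same square):
1²=1, 2²=4, 3²=9, 4²=16, 5²=25, 6²≡7, 7²≡20, 8²≡6, 9²≡23, 10²≡13, 11²≡5, 12²≡28, 13²≡24, 14²≡22 (mod 29).
So the quadratic residues mod 29 are {1, 4, 5, 6, 7, 9, 13, 16, 20, 22, 23, 24, 25, 28}.

1, 4, 5, 6, 7, 9, 13, 16, 20, 22, 23, 24, 25, 28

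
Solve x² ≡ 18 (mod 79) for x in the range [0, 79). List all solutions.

Since 79 ≡ 3 (mod 4), a square root of 18 is 18^((79+1)/4) = 18^20 mod 79.
Repeated squaring: 18^2≡8, 18^4≡64, 18^8≡67, 18^16≡65 (mod 79).
18^20 = 18^(16+4) ≡ 52 (mod 79).
Check: 52² = 2704 ≡ 18 (mod 79). The two roots are 27 and 52.

27, 52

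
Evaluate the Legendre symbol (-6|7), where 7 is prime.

First reduce: -6 ≡ 1 (mod 7).
Reached (1/7) = 1. Collecting the sign flips along the way, the symbol is +1.

1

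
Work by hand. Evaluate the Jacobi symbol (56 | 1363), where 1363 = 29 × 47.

Pull out 2^3: since 1363 ≡ 3 (mod 8), (2/1363) = -1, so (2/1363)^3 = -1.
Reciprocity: 7 ≡ 3 and 1363 ≡ 3 (mod 4), so (7/1363) = −(1363/7).
Reduce top mod 7: now compute (5/7).
Reciprocity: 5 ≡ 1 and 7 ≡ 3 (mod 4), so (5/7) = +(7/5).
Reduce top mod 5: now compute (2/5).
Pull out 2: since 5 ≡ 5 (mod 8), (2/5) = -1.
Reached (1/5) = 1. Collecting the sign flips along the way, the symbol is -1.

-1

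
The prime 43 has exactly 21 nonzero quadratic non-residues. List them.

Square k = 1,…,21 (k and 43−k give the same square):
1²=1, 2²=4, 3²=9, 4²=16, 5²=25, 6²=36, 7²≡6, 8²≡21, 9²≡38, 10²≡14, 11²≡35, 12²≡15, 13²≡40, 14²≡24, 15²≡10, 16²≡41, 17²≡31, 18²≡23, 19²≡17, 20²≡13, 21²≡11 (mod 43).
The residues are {1, 4, 6, 9, 10, 11, 13, 14, 15, 16, 17, 21, 23, 24, 25, 31, 35, 36, 38, 40, 41}; the non-residues are the remaining 21 nonzero classes.

2 3 5 7 8 12 18 19 20 22 26 27 28 29 30 32 33 34 37 39 42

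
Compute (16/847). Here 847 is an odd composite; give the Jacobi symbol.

Pull out 2^4: since 847 ≡ 7 (mod 8), (2/847) = +1, so (2/847)^4 = +1.
Reached (1/847) = 1. Collecting the sign flips along the way, the symbol is +1.

1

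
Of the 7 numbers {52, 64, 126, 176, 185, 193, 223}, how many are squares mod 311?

(52/311) = +1 → QR.
(64/311) = +1 → QR.
(126/311) = +1 → QR.
(176/311) = -1 → non-residue.
(185/311) = -1 → non-residue.
(193/311) = +1 → QR.
(223/311) = +1 → QR.
Total quadratic residues among the 7: 5.

5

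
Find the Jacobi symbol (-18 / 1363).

1

First reduce: -18 ≡ 1345 (mod 1363).
Reciprocity: 1345 ≡ 1 and 1363 ≡ 3 (mod 4), so (1345/1363) = +(1363/1345).
Reduce top mod 1345: now compute (18/1345).
Pull out 2: since 1345 ≡ 1 (mod 8), (2/1345) = +1.
Reciprocity: 9 ≡ 1 and 1345 ≡ 1 (mod 4), so (9/1345) = +(1345/9).
Reduce top mod 9: now compute (4/9).
Pull out 2^2: since 9 ≡ 1 (mod 8), (2/9) = +1, so (2/9)^2 = +1.
Reached (1/9) = 1. Collecting the sign flips along the way, the symbol is +1.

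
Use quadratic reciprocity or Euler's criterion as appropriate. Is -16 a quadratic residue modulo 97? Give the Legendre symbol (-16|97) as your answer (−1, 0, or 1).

First reduce: -16 ≡ 81 (mod 97).
Reciprocity: 81 ≡ 1 and 97 ≡ 1 (mod 4), so (81/97) = +(97/81).
Reduce top mod 81: now compute (16/81).
Pull out 2^4: since 81 ≡ 1 (mod 8), (2/81) = +1, so (2/81)^4 = +1.
Reached (1/81) = 1. Collecting the sign flips along the way, the symbol is +1.

1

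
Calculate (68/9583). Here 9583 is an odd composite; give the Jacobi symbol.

Pull out 2^2: since 9583 ≡ 7 (mod 8), (2/9583) = +1, so (2/9583)^2 = +1.
Reciprocity: 17 ≡ 1 and 9583 ≡ 3 (mod 4), so (17/9583) = +(9583/17).
Reduce top mod 17: now compute (12/17).
Pull out 2^2: since 17 ≡ 1 (mod 8), (2/17) = +1, so (2/17)^2 = +1.
Reciprocity: 3 ≡ 3 and 17 ≡ 1 (mod 4), so (3/17) = +(17/3).
Reduce top mod 3: now compute (2/3).
Pull out 2: since 3 ≡ 3 (mod 8), (2/3) = -1.
Reached (1/3) = 1. Collecting the sign flips along the way, the symbol is -1.

-1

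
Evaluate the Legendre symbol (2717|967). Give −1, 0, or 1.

First reduce: 2717 ≡ 783 (mod 967).
Reciprocity: 783 ≡ 3 and 967 ≡ 3 (mod 4), so (783/967) = −(967/783).
Reduce top mod 783: now compute (184/783).
Pull out 2^3: since 783 ≡ 7 (mod 8), (2/783) = +1, so (2/783)^3 = +1.
Reciprocity: 23 ≡ 3 and 783 ≡ 3 (mod 4), so (23/783) = −(783/23).
Reduce top mod 23: now compute (1/23).
Reached (1/23) = 1. Collecting the sign flips along the way, the symbol is +1.

1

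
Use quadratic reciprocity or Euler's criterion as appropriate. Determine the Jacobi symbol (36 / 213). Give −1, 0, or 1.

0

Pull out 2^2: since 213 ≡ 5 (mod 8), (2/213) = -1, so (2/213)^2 = +1.
Reciprocity: 9 ≡ 1 and 213 ≡ 1 (mod 4), so (9/213) = +(213/9).
Reduce top mod 9: now compute (6/9).
Pull out 2: since 9 ≡ 1 (mod 8), (2/9) = +1.
Reciprocity: 3 ≡ 3 and 9 ≡ 1 (mod 4), so (3/9) = +(9/3).
Reduce top mod 3: now compute (0/3).
Top reduces to 0: gcd > 1, so the symbol is 0.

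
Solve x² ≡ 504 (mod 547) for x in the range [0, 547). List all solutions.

155, 392

Since 547 ≡ 3 (mod 4), a square root of 504 is 504^((547+1)/4) = 504^137 mod 547.
Repeated squaring: 504^2≡208, 504^4≡51, 504^8≡413, 504^16≡452, 504^32≡273, 504^64≡137, 504^128≡171 (mod 547).
504^137 = 504^(128+8+1) ≡ 155 (mod 547).
Check: 155² = 24025 ≡ 504 (mod 547). The two roots are 155 and 392.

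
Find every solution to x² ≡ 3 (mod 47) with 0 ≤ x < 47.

Since 47 ≡ 3 (mod 4), a square root of 3 is 3^((47+1)/4) = 3^12 mod 47.
Repeated squaring: 3^2≡9, 3^4≡34, 3^8≡28 (mod 47).
3^12 = 3^(8+4) ≡ 12 (mod 47).
Check: 12² = 144 ≡ 3 (mod 47). The two roots are 12 and 35.

12, 35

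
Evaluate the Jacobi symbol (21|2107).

0

Reciprocity: 21 ≡ 1 and 2107 ≡ 3 (mod 4), so (21/2107) = +(2107/21).
Reduce top mod 21: now compute (7/21).
Reciprocity: 7 ≡ 3 and 21 ≡ 1 (mod 4), so (7/21) = +(21/7).
Reduce top mod 7: now compute (0/7).
Top reduces to 0: gcd > 1, so the symbol is 0.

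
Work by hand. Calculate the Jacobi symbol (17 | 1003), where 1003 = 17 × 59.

Reciprocity: 17 ≡ 1 and 1003 ≡ 3 (mod 4), so (17/1003) = +(1003/17).
Reduce top mod 17: now compute (0/17).
Top reduces to 0: gcd > 1, so the symbol is 0.

0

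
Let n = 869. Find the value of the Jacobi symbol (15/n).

Reciprocity: 15 ≡ 3 and 869 ≡ 1 (mod 4), so (15/869) = +(869/15).
Reduce top mod 15: now compute (14/15).
Pull out 2: since 15 ≡ 7 (mod 8), (2/15) = +1.
Reciprocity: 7 ≡ 3 and 15 ≡ 3 (mod 4), so (7/15) = −(15/7).
Reduce top mod 7: now compute (1/7).
Reached (1/7) = 1. Collecting the sign flips along the way, the symbol is -1.

-1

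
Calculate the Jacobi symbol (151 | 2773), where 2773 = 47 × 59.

Reciprocity: 151 ≡ 3 and 2773 ≡ 1 (mod 4), so (151/2773) = +(2773/151).
Reduce top mod 151: now compute (55/151).
Reciprocity: 55 ≡ 3 and 151 ≡ 3 (mod 4), so (55/151) = −(151/55).
Reduce top mod 55: now compute (41/55).
Reciprocity: 41 ≡ 1 and 55 ≡ 3 (mod 4), so (41/55) = +(55/41).
Reduce top mod 41: now compute (14/41).
Pull out 2: since 41 ≡ 1 (mod 8), (2/41) = +1.
Reciprocity: 7 ≡ 3 and 41 ≡ 1 (mod 4), so (7/41) = +(41/7).
Reduce top mod 7: now compute (6/7).
Pull out 2: since 7 ≡ 7 (mod 8), (2/7) = +1.
Reciprocity: 3 ≡ 3 and 7 ≡ 3 (mod 4), so (3/7) = −(7/3).
Reduce top mod 3: now compute (1/3).
Reached (1/3) = 1. Collecting the sign flips along the way, the symbol is +1.

1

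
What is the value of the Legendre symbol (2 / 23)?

Pull out 2: since 23 ≡ 7 (mod 8), (2/23) = +1.
Reached (1/23) = 1. Collecting the sign flips along the way, the symbol is +1.

1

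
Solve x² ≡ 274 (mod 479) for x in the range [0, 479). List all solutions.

Since 479 ≡ 3 (mod 4), a square root of 274 is 274^((479+1)/4) = 274^120 mod 479.
Repeated squaring: 274^2≡352, 274^4≡322, 274^8≡220, 274^16≡21, 274^32≡441, 274^64≡7 (mod 479).
274^120 = 274^(64+32+16+8) ≡ 194 (mod 479).
Check: 194² = 37636 ≡ 274 (mod 479). The two roots are 194 and 285.

194, 285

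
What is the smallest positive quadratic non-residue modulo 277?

2

(2/277) = −1, so 2 is the smallest positive non-residue mod 277.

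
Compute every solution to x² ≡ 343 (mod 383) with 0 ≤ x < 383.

145, 238

Since 383 ≡ 3 (mod 4), a square root of 343 is 343^((383+1)/4) = 343^96 mod 383.
Repeated squaring: 343^2≡68, 343^4≡28, 343^8≡18, 343^16≡324, 343^32≡34, 343^64≡7 (mod 383).
343^96 = 343^(64+32) ≡ 238 (mod 383).
Check: 238² = 56644 ≡ 343 (mod 383). The two roots are 145 and 238.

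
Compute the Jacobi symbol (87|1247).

Reciprocity: 87 ≡ 3 and 1247 ≡ 3 (mod 4), so (87/1247) = −(1247/87).
Reduce top mod 87: now compute (29/87).
Reciprocity: 29 ≡ 1 and 87 ≡ 3 (mod 4), so (29/87) = +(87/29).
Reduce top mod 29: now compute (0/29).
Top reduces to 0: gcd > 1, so the symbol is 0.

0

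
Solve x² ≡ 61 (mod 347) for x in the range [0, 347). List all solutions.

Since 347 ≡ 3 (mod 4), a square root of 61 is 61^((347+1)/4) = 61^87 mod 347.
Repeated squaring: 61^2≡251, 61^4≡194, 61^8≡160, 61^16≡269, 61^32≡185, 61^64≡219 (mod 347).
61^87 = 61^(64+16+4+2+1) ≡ 282 (mod 347).
Check: 282² = 79524 ≡ 61 (mod 347). The two roots are 65 and 282.

65, 282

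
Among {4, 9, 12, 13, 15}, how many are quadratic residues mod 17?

4

(4/17) = +1 → QR.
(9/17) = +1 → QR.
(12/17) = -1 → non-residue.
(13/17) = +1 → QR.
(15/17) = +1 → QR.
Total quadratic residues among the 5: 4.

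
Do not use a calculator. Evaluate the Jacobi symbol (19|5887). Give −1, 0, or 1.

-1

Reciprocity: 19 ≡ 3 and 5887 ≡ 3 (mod 4), so (19/5887) = −(5887/19).
Reduce top mod 19: now compute (16/19).
Pull out 2^4: since 19 ≡ 3 (mod 8), (2/19) = -1, so (2/19)^4 = +1.
Reached (1/19) = 1. Collecting the sign flips along the way, the symbol is -1.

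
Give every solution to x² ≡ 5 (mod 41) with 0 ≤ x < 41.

41 ≡ 1 (mod 4), so we find a root by search.
Trying successive values, 13² = 169 ≡ 5 (mod 41). The other root is 41 − 13 = 28.

13, 28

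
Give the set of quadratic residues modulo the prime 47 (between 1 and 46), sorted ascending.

1, 2, 3, 4, 6, 7, 8, 9, 12, 14, 16, 17, 18, 21, 24, 25, 27, 28, 32, 34, 36, 37, 42

Square k = 1,…,23 (k and 47−k give the same square):
1²=1, 2²=4, 3²=9, 4²=16, 5²=25, 6²=36, 7²≡2, 8²≡17, 9²≡34, 10²≡6, 11²≡27, 12²≡3, 13²≡28, 14²≡8, 15²≡37, 16²≡21, 17²≡7, 18²≡42, 19²≡32, 20²≡24, 21²≡18, 22²≡14, 23²≡12 (mod 47).
So the quadratic residues mod 47 are {1, 2, 3, 4, 6, 7, 8, 9, 12, 14, 16, 17, 18, 21, 24, 25, 27, 28, 32, 34, 36, 37, 42}.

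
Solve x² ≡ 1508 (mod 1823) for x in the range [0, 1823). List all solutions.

802, 1021

Since 1823 ≡ 3 (mod 4), a square root of 1508 is 1508^((1823+1)/4) = 1508^456 mod 1823.
Repeated squaring: 1508^2≡783, 1508^4≡561, 1508^8≡1165, 1508^16≡913, 1508^32≡458, 1508^64≡119, 1508^128≡1400, 1508^256≡275 (mod 1823).
1508^456 = 1508^(256+128+64+8) ≡ 1021 (mod 1823).
Check: 1021² = 1042441 ≡ 1508 (mod 1823). The two roots are 802 and 1021.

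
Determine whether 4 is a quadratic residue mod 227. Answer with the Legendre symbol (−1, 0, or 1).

Euler's criterion: (4/227) ≡ 4^113 (mod 227).
4^2 ≡ 16 (mod 227)
4^4 ≡ 29 (mod 227)
4^8 ≡ 160 (mod 227)
4^16 ≡ 176 (mod 227)
4^32 ≡ 104 (mod 227)
4^64 ≡ 147 (mod 227)
4^113 = 4^(64+32+16+1) ≡ 1 (mod 227).
Result is 1, so (4/227) = 1.

1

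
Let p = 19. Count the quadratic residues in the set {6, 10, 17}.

2

(6/19) = +1 → QR.
(10/19) = -1 → non-residue.
(17/19) = +1 → QR.
Total quadratic residues among the 3: 2.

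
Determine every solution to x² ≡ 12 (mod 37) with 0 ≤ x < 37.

37 ≡ 1 (mod 4), so we find a root by search.
Trying successive values, 7² = 49 ≡ 12 (mod 37). The other root is 37 − 7 = 30.

7, 30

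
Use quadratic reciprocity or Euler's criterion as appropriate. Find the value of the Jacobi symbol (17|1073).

1

Reciprocity: 17 ≡ 1 and 1073 ≡ 1 (mod 4), so (17/1073) = +(1073/17).
Reduce top mod 17: now compute (2/17).
Pull out 2: since 17 ≡ 1 (mod 8), (2/17) = +1.
Reached (1/17) = 1. Collecting the sign flips along the way, the symbol is +1.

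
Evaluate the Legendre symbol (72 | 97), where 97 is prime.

1

Pull out 2^3: since 97 ≡ 1 (mod 8), (2/97) = +1, so (2/97)^3 = +1.
Reciprocity: 9 ≡ 1 and 97 ≡ 1 (mod 4), so (9/97) = +(97/9).
Reduce top mod 9: now compute (7/9).
Reciprocity: 7 ≡ 3 and 9 ≡ 1 (mod 4), so (7/9) = +(9/7).
Reduce top mod 7: now compute (2/7).
Pull out 2: since 7 ≡ 7 (mod 8), (2/7) = +1.
Reached (1/7) = 1. Collecting the sign flips along the way, the symbol is +1.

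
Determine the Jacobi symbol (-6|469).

-1

First reduce: -6 ≡ 463 (mod 469).
Reciprocity: 463 ≡ 3 and 469 ≡ 1 (mod 4), so (463/469) = +(469/463).
Reduce top mod 463: now compute (6/463).
Pull out 2: since 463 ≡ 7 (mod 8), (2/463) = +1.
Reciprocity: 3 ≡ 3 and 463 ≡ 3 (mod 4), so (3/463) = −(463/3).
Reduce top mod 3: now compute (1/3).
Reached (1/3) = 1. Collecting the sign flips along the way, the symbol is -1.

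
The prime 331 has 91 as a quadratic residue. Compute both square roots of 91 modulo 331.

Since 331 ≡ 3 (mod 4), a square root of 91 is 91^((331+1)/4) = 91^83 mod 331.
Repeated squaring: 91^2≡6, 91^4≡36, 91^8≡303, 91^16≡122, 91^32≡320, 91^64≡121 (mod 331).
91^83 = 91^(64+16+2+1) ≡ 202 (mod 331).
Check: 202² = 40804 ≡ 91 (mod 331). The two roots are 129 and 202.

129, 202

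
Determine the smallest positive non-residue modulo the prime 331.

(2/331) = −1, so 2 is the smallest positive non-residue mod 331.

2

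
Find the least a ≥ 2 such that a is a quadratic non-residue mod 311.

11

(2/311) = +1, so 2 is a residue.
(3/311) = +1, so 3 is a residue.
(4/311) = +1, so 4 is a residue.
(5/311) = +1, so 5 is a residue.
(6/311) = +1, so 6 is a residue.
(7/311) = +1, so 7 is a residue.
(8/311) = +1, so 8 is a residue.
(9/311) = +1, so 9 is a residue.
(10/311) = +1, so 10 is a residue.
(11/311) = −1, so 11 is the smallest positive non-residue mod 311.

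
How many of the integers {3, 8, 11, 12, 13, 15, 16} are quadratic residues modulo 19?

(3/19) = -1 → non-residue.
(8/19) = -1 → non-residue.
(11/19) = +1 → QR.
(12/19) = -1 → non-residue.
(13/19) = -1 → non-residue.
(15/19) = -1 → non-residue.
(16/19) = +1 → QR.
Total quadratic residues among the 7: 2.

2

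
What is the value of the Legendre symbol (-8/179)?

Euler's criterion: (-8/179) ≡ 171^89 (mod 179).
171^2 ≡ 64 (mod 179)
171^4 ≡ 158 (mod 179)
171^8 ≡ 83 (mod 179)
171^16 ≡ 87 (mod 179)
171^32 ≡ 51 (mod 179)
171^64 ≡ 95 (mod 179)
171^89 = 171^(64+16+8+1) ≡ 1 (mod 179).
Result is 1, so (-8/179) = 1.

1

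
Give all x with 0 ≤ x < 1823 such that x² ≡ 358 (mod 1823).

Since 1823 ≡ 3 (mod 4), a square root of 358 is 358^((1823+1)/4) = 358^456 mod 1823.
Repeated squaring: 358^2≡554, 358^4≡652, 358^8≡345, 358^16≡530, 358^32≡158, 358^64≡1265, 358^128≡1454, 358^256≡1259 (mod 1823).
358^456 = 358^(256+128+64+8) ≡ 741 (mod 1823).
Check: 741² = 549081 ≡ 358 (mod 1823). The two roots are 741 and 1082.

741, 1082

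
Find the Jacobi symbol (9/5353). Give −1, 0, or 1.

1

Reciprocity: 9 ≡ 1 and 5353 ≡ 1 (mod 4), so (9/5353) = +(5353/9).
Reduce top mod 9: now compute (7/9).
Reciprocity: 7 ≡ 3 and 9 ≡ 1 (mod 4), so (7/9) = +(9/7).
Reduce top mod 7: now compute (2/7).
Pull out 2: since 7 ≡ 7 (mod 8), (2/7) = +1.
Reached (1/7) = 1. Collecting the sign flips along the way, the symbol is +1.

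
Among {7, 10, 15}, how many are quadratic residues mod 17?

(7/17) = -1 → non-residue.
(10/17) = -1 → non-residue.
(15/17) = +1 → QR.
Total quadratic residues among the 3: 1.

1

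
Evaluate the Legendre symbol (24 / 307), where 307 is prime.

1

Euler's criterion: (24/307) ≡ 24^153 (mod 307).
24^2 ≡ 269 (mod 307)
24^4 ≡ 216 (mod 307)
24^8 ≡ 299 (mod 307)
24^16 ≡ 64 (mod 307)
24^32 ≡ 105 (mod 307)
24^64 ≡ 280 (mod 307)
24^128 ≡ 115 (mod 307)
24^153 = 24^(128+16+8+1) ≡ 1 (mod 307).
Result is 1, so (24/307) = 1.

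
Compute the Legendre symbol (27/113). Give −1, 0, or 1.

-1

Euler's criterion: (27/113) ≡ 27^56 (mod 113).
27^2 ≡ 51 (mod 113)
27^4 ≡ 2 (mod 113)
27^8 ≡ 4 (mod 113)
27^16 ≡ 16 (mod 113)
27^32 ≡ 30 (mod 113)
27^56 = 27^(32+16+8) ≡ 112 (mod 113).
Result is 112 ≡ −1, so (27/113) = −1.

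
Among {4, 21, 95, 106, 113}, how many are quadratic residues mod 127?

3

(4/127) = +1 → QR.
(21/127) = +1 → QR.
(95/127) = -1 → non-residue.
(106/127) = -1 → non-residue.
(113/127) = +1 → QR.
Total quadratic residues among the 5: 3.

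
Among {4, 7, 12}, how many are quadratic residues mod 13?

(4/13) = +1 → QR.
(7/13) = -1 → non-residue.
(12/13) = +1 → QR.
Total quadratic residues among the 3: 2.

2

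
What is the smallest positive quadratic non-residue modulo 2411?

2

(2/2411) = −1, so 2 is the smallest positive non-residue mod 2411.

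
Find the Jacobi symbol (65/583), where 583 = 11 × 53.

1

Reciprocity: 65 ≡ 1 and 583 ≡ 3 (mod 4), so (65/583) = +(583/65).
Reduce top mod 65: now compute (63/65).
Reciprocity: 63 ≡ 3 and 65 ≡ 1 (mod 4), so (63/65) = +(65/63).
Reduce top mod 63: now compute (2/63).
Pull out 2: since 63 ≡ 7 (mod 8), (2/63) = +1.
Reached (1/63) = 1. Collecting the sign flips along the way, the symbol is +1.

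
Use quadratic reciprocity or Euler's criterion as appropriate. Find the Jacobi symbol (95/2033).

Reciprocity: 95 ≡ 3 and 2033 ≡ 1 (mod 4), so (95/2033) = +(2033/95).
Reduce top mod 95: now compute (38/95).
Pull out 2: since 95 ≡ 7 (mod 8), (2/95) = +1.
Reciprocity: 19 ≡ 3 and 95 ≡ 3 (mod 4), so (19/95) = −(95/19).
Reduce top mod 19: now compute (0/19).
Top reduces to 0: gcd > 1, so the symbol is 0.

0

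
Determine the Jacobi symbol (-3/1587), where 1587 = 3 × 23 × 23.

First reduce: -3 ≡ 1584 (mod 1587).
Pull out 2^4: since 1587 ≡ 3 (mod 8), (2/1587) = -1, so (2/1587)^4 = +1.
Reciprocity: 99 ≡ 3 and 1587 ≡ 3 (mod 4), so (99/1587) = −(1587/99).
Reduce top mod 99: now compute (3/99).
Reciprocity: 3 ≡ 3 and 99 ≡ 3 (mod 4), so (3/99) = −(99/3).
Reduce top mod 3: now compute (0/3).
Top reduces to 0: gcd > 1, so the symbol is 0.

0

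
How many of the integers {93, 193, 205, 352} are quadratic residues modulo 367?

(93/367) = -1 → non-residue.
(193/367) = -1 → non-residue.
(205/367) = -1 → non-residue.
(352/367) = -1 → non-residue.
Total quadratic residues among the 4: 0.

0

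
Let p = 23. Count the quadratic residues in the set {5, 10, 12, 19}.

1

(5/23) = -1 → non-residue.
(10/23) = -1 → non-residue.
(12/23) = +1 → QR.
(19/23) = -1 → non-residue.
Total quadratic residues among the 4: 1.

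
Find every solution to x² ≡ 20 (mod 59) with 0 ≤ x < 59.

Since 59 ≡ 3 (mod 4), a square root of 20 is 20^((59+1)/4) = 20^15 mod 59.
Repeated squaring: 20^2≡46, 20^4≡51, 20^8≡5 (mod 59).
20^15 = 20^(8+4+2+1) ≡ 16 (mod 59).
Check: 16² = 256 ≡ 20 (mod 59). The two roots are 16 and 43.

16, 43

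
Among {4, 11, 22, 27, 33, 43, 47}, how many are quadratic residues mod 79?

3

(4/79) = +1 → QR.
(11/79) = +1 → QR.
(22/79) = +1 → QR.
(27/79) = -1 → non-residue.
(33/79) = -1 → non-residue.
(43/79) = -1 → non-residue.
(47/79) = -1 → non-residue.
Total quadratic residues among the 7: 3.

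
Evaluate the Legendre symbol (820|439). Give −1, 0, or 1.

-1

First reduce: 820 ≡ 381 (mod 439).
Reciprocity: 381 ≡ 1 and 439 ≡ 3 (mod 4), so (381/439) = +(439/381).
Reduce top mod 381: now compute (58/381).
Pull out 2: since 381 ≡ 5 (mod 8), (2/381) = -1.
Reciprocity: 29 ≡ 1 and 381 ≡ 1 (mod 4), so (29/381) = +(381/29).
Reduce top mod 29: now compute (4/29).
Pull out 2^2: since 29 ≡ 5 (mod 8), (2/29) = -1, so (2/29)^2 = +1.
Reached (1/29) = 1. Collecting the sign flips along the way, the symbol is -1.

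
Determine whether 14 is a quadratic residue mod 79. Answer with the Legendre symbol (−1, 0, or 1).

-1

Pull out 2: since 79 ≡ 7 (mod 8), (2/79) = +1.
Reciprocity: 7 ≡ 3 and 79 ≡ 3 (mod 4), so (7/79) = −(79/7).
Reduce top mod 7: now compute (2/7).
Pull out 2: since 7 ≡ 7 (mod 8), (2/7) = +1.
Reached (1/7) = 1. Collecting the sign flips along the way, the symbol is -1.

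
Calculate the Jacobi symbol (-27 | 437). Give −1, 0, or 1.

First reduce: -27 ≡ 410 (mod 437).
Pull out 2: since 437 ≡ 5 (mod 8), (2/437) = -1.
Reciprocity: 205 ≡ 1 and 437 ≡ 1 (mod 4), so (205/437) = +(437/205).
Reduce top mod 205: now compute (27/205).
Reciprocity: 27 ≡ 3 and 205 ≡ 1 (mod 4), so (27/205) = +(205/27).
Reduce top mod 27: now compute (16/27).
Pull out 2^4: since 27 ≡ 3 (mod 8), (2/27) = -1, so (2/27)^4 = +1.
Reached (1/27) = 1. Collecting the sign flips along the way, the symbol is -1.

-1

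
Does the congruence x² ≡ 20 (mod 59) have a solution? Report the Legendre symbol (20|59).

1

Euler's criterion: (20/59) ≡ 20^29 (mod 59).
20^2 ≡ 46 (mod 59)
20^4 ≡ 51 (mod 59)
20^8 ≡ 5 (mod 59)
20^16 ≡ 25 (mod 59)
20^29 = 20^(16+8+4+1) ≡ 1 (mod 59).
Result is 1, so (20/59) = 1.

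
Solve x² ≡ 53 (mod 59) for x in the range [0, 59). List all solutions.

Since 59 ≡ 3 (mod 4), a square root of 53 is 53^((59+1)/4) = 53^15 mod 59.
Repeated squaring: 53^2≡36, 53^4≡57, 53^8≡4 (mod 59).
53^15 = 53^(8+4+2+1) ≡ 17 (mod 59).
Check: 17² = 289 ≡ 53 (mod 59). The two roots are 17 and 42.

17, 42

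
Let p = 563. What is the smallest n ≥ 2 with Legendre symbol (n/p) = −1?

(2/563) = −1, so 2 is the smallest positive non-residue mod 563.

2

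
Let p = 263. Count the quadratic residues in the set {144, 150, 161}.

(144/263) = +1 → QR.
(150/263) = +1 → QR.
(161/263) = -1 → non-residue.
Total quadratic residues among the 3: 2.

2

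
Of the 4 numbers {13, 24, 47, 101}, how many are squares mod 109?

0

(13/109) = -1 → non-residue.
(24/109) = -1 → non-residue.
(47/109) = -1 → non-residue.
(101/109) = -1 → non-residue.
Total quadratic residues among the 4: 0.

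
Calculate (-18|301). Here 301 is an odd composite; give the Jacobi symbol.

First reduce: -18 ≡ 283 (mod 301).
Reciprocity: 283 ≡ 3 and 301 ≡ 1 (mod 4), so (283/301) = +(301/283).
Reduce top mod 283: now compute (18/283).
Pull out 2: since 283 ≡ 3 (mod 8), (2/283) = -1.
Reciprocity: 9 ≡ 1 and 283 ≡ 3 (mod 4), so (9/283) = +(283/9).
Reduce top mod 9: now compute (4/9).
Pull out 2^2: since 9 ≡ 1 (mod 8), (2/9) = +1, so (2/9)^2 = +1.
Reached (1/9) = 1. Collecting the sign flips along the way, the symbol is -1.

-1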